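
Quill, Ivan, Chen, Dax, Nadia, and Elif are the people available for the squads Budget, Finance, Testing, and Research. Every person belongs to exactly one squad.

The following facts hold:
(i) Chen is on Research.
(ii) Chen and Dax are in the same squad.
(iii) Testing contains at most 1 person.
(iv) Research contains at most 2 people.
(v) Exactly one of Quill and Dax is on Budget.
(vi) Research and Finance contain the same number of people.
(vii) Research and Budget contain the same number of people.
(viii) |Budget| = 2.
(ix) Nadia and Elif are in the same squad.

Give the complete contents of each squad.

Budget = {Ivan, Quill}; Finance = {Elif, Nadia}; Testing = {}; Research = {Chen, Dax}

From (i): Chen ∈ Research.
(ii): Dax matches Chen: Dax ∉ Budget.
(ii): Dax matches Chen: Dax ∉ Finance.
(ii): Dax matches Chen: Dax ∉ Testing.
(ii): Dax matches Chen: Dax ∈ Research.
(iv): Research already has 2, so the rest are out.
(v) (exactly one): Quill ∈ Budget.
Suppose Ivan ∉ Budget: no assignment then satisfies all the clues, so Ivan ∈ Budget.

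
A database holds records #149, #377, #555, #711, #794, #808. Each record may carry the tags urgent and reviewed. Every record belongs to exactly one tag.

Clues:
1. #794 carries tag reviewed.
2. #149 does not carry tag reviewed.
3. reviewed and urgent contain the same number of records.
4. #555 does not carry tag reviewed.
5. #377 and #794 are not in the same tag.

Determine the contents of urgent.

urgent = {#149, #377, #555}

From (1): #794 ∈ reviewed.
From (2): #149 ∉ reviewed.
From (4): #555 ∉ reviewed.
(5): #377 ∉ reviewed.
Only one tag left: #149 ∈ urgent.
Only one tag left: #377 ∈ urgent.
Only one tag left: #555 ∈ urgent.
Suppose #711 ∈ urgent: no assignment then satisfies all the clues, so #711 ∉ urgent.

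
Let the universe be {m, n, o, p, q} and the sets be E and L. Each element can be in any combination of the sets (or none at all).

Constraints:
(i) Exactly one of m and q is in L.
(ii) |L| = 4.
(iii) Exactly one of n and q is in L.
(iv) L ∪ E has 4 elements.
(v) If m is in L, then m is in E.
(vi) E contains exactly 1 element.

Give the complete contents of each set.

E = {m}; L = {m, n, o, p}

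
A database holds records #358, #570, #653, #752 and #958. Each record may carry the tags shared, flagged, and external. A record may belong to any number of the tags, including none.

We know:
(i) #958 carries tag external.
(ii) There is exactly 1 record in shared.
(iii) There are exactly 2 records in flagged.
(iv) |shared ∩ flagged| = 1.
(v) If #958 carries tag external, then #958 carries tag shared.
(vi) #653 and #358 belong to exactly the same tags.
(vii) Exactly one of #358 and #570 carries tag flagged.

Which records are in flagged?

From (i): #958 ∈ external.
(v): #958 ∈ shared.
(ii): shared already has 1, so the rest are out.
Suppose #358 ∈ flagged: no assignment then satisfies all the clues, so #358 ∉ flagged.

flagged = {#570, #958}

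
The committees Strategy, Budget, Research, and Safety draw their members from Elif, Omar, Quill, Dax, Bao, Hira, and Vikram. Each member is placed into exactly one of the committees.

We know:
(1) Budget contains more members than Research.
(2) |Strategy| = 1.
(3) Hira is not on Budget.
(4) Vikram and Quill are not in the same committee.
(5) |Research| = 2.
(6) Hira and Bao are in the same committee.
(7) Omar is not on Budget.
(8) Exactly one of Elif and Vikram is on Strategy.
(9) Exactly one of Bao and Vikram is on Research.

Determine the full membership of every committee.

Strategy = {Vikram}; Budget = {Dax, Elif, Quill}; Research = {Bao, Hira}; Safety = {Omar}

From (3): Hira ∉ Budget.
From (7): Omar ∉ Budget.
(6): Bao matches Hira: Bao ∉ Budget.
Suppose Elif ∈ Strategy: no assignment then satisfies all the clues, so Elif ∉ Strategy.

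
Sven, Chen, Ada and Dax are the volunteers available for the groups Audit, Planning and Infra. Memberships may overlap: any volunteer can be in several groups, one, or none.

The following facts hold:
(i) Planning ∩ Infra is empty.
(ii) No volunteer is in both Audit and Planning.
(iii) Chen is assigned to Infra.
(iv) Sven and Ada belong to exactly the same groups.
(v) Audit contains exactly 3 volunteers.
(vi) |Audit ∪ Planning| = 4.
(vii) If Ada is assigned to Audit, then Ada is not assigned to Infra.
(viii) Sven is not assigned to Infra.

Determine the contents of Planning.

Planning = {Dax}

From (iii): Chen ∈ Infra.
From (viii): Sven ∉ Infra.
(i) (disjoint): Chen ∉ Planning.
(iv): Ada matches Sven: Ada ∉ Infra.
Suppose Sven ∈ Planning: no assignment then satisfies all the clues, so Sven ∉ Planning.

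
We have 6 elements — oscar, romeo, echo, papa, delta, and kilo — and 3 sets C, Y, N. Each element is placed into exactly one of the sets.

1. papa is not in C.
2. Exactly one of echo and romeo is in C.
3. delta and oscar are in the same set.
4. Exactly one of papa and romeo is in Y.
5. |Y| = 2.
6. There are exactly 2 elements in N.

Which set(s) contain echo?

echo: Y

From (1): papa ∉ C.
Suppose echo ∈ C: no assignment then satisfies all the clues, so echo ∉ C.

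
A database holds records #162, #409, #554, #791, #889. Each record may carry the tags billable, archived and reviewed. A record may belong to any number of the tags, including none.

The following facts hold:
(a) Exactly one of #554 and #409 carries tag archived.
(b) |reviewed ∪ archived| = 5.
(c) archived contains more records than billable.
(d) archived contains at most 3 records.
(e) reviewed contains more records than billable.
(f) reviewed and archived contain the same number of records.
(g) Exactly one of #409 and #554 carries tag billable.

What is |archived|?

3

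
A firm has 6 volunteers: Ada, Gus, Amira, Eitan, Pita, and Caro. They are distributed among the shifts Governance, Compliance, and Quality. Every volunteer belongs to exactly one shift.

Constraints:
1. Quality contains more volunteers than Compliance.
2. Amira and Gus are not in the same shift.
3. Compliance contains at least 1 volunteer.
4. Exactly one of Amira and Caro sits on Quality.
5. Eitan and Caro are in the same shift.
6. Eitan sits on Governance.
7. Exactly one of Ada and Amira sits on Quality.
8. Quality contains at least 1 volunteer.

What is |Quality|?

2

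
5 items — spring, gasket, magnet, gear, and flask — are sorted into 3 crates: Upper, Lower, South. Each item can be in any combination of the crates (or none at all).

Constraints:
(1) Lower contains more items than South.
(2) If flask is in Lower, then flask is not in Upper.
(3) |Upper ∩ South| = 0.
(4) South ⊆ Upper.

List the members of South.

South = {}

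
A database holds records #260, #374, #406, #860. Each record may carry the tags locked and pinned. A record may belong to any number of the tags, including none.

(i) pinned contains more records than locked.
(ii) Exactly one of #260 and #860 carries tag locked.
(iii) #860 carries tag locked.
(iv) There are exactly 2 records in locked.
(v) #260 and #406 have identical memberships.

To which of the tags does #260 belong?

From (iii): #860 ∈ locked.
(ii) (exactly one): #260 ∉ locked.
(v): #406 matches #260: #406 ∉ locked.
(iv): only 2 candidates remain for locked, so all are in.
Suppose #260 ∉ pinned: no assignment then satisfies all the clues, so #260 ∈ pinned.

#260: pinned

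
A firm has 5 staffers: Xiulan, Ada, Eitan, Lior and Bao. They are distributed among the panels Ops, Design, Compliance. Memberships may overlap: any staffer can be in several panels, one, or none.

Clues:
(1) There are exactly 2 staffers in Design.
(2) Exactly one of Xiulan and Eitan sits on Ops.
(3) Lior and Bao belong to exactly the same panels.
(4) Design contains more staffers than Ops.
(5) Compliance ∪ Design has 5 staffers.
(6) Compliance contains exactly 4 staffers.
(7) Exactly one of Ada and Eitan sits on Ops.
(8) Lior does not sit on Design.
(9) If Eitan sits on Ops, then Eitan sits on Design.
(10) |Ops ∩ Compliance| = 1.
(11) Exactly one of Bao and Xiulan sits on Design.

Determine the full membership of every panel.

From (8): Lior ∉ Design.
(3): Bao matches Lior: Bao ∉ Design.
(11) (exactly one): Xiulan ∈ Design.
Suppose Xiulan ∈ Ops: no assignment then satisfies all the clues, so Xiulan ∉ Ops.

Ops = {Eitan}; Design = {Eitan, Xiulan}; Compliance = {Ada, Bao, Eitan, Lior}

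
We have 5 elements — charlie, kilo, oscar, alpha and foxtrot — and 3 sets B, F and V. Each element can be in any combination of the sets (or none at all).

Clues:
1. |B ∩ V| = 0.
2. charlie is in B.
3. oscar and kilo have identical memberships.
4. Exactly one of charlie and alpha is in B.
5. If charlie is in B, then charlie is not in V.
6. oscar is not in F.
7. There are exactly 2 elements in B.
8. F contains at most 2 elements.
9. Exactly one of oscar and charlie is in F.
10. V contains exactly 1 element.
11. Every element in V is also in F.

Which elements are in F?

F = {alpha, charlie}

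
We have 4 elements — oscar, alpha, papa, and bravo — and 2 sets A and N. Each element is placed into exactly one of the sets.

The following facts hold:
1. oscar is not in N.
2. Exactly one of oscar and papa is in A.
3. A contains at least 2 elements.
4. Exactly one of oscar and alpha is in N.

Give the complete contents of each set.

A = {bravo, oscar}; N = {alpha, papa}

From (1): oscar ∉ N.
(4) (exactly one): alpha ∈ N.
Only one set left: oscar ∈ A.
(2) (exactly one): papa ∉ A.
(3): only 2 candidates remain for A, so all are in.
Only one set left: papa ∈ N.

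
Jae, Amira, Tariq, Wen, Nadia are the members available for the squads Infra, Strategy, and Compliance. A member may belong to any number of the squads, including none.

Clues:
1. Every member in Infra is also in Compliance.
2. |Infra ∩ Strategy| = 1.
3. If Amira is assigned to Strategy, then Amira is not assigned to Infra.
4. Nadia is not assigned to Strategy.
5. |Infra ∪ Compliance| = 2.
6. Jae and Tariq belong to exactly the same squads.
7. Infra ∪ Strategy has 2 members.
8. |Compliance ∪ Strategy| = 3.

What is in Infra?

Infra = {Wen}

From (4): Nadia ∉ Strategy.
Suppose Jae ∈ Infra: no assignment then satisfies all the clues, so Jae ∉ Infra.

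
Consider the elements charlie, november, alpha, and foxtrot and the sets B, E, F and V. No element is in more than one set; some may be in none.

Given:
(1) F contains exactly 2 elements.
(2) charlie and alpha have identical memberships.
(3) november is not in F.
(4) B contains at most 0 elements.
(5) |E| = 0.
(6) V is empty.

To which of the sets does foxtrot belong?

foxtrot: none

From (3): november ∉ F.
(4): B already has 0, so the rest are out.
(5): E already has 0, so the rest are out.
(6): V already has 0, so the rest are out.
Suppose foxtrot ∈ F: no assignment then satisfies all the clues, so foxtrot ∉ F.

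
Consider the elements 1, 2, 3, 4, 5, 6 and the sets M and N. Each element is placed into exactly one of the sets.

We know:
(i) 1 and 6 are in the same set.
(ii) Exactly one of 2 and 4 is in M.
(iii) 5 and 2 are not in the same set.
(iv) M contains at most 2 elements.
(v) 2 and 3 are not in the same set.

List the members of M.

M = {2}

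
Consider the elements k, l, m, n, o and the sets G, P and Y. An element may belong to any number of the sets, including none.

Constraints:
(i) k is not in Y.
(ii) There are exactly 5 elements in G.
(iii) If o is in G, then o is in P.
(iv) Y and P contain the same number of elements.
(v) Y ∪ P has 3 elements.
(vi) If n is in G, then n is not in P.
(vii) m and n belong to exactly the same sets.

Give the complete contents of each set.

G = {k, l, m, n, o}; P = {k, o}; Y = {l, o}

From (i): k ∉ Y.
(ii): only 5 candidates remain for G, so all are in.
(iii): o ∈ P.
(vi): n ∉ P.
(vii): m matches n: m ∉ P.
Suppose k ∉ P: no assignment then satisfies all the clues, so k ∈ P.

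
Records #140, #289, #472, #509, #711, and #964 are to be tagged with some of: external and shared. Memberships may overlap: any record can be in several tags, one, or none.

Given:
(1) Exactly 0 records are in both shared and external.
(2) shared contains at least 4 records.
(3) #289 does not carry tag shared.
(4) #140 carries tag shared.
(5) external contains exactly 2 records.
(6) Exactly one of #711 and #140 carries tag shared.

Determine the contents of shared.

shared = {#140, #472, #509, #964}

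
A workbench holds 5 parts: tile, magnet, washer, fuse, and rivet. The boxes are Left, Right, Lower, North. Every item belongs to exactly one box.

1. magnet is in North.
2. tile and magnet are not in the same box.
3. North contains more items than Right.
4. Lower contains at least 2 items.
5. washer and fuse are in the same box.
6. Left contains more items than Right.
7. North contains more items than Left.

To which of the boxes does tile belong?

From (1): magnet ∈ North.
(2): tile ∉ North.
Suppose tile ∉ Left: no assignment then satisfies all the clues, so tile ∈ Left.

tile: Left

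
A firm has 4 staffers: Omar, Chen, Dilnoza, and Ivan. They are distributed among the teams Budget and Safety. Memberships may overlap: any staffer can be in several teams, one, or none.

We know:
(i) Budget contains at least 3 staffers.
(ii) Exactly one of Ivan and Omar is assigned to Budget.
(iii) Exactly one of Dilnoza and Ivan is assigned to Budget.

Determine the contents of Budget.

Budget = {Chen, Dilnoza, Omar}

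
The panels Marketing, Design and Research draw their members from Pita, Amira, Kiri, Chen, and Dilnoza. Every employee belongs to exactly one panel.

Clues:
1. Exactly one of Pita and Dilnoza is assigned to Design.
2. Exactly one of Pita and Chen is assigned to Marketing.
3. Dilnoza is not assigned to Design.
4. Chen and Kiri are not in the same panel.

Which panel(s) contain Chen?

Chen: Marketing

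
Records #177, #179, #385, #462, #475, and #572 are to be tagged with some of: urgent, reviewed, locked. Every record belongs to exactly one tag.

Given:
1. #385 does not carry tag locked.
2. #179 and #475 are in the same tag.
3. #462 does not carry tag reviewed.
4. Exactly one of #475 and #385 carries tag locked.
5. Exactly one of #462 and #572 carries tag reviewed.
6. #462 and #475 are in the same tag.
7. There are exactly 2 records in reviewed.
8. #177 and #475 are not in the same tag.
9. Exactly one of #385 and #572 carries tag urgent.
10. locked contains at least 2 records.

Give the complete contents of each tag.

urgent = {#385}; reviewed = {#177, #572}; locked = {#179, #462, #475}

From (1): #385 ∉ locked.
From (3): #462 ∉ reviewed.
(4) (exactly one): #475 ∈ locked.
(5) (exactly one): #572 ∈ reviewed.
(6): #462 matches #475: #462 ∉ urgent.
(6): #462 matches #475: #462 ∈ locked.
(8): #177 ∉ locked.
(9) (exactly one): #385 ∈ urgent.
(2): #179 matches #475: #179 ∉ urgent.
(2): #179 matches #475: #179 ∉ reviewed.
(2): #179 matches #475: #179 ∈ locked.
(7): only 2 candidates remain for reviewed, so all are in.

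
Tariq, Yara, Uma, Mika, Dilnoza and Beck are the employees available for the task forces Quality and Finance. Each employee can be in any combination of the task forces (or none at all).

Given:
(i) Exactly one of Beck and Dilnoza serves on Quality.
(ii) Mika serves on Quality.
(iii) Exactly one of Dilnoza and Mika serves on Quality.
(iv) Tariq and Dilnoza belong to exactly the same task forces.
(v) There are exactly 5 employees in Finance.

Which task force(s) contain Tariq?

Tariq: Finance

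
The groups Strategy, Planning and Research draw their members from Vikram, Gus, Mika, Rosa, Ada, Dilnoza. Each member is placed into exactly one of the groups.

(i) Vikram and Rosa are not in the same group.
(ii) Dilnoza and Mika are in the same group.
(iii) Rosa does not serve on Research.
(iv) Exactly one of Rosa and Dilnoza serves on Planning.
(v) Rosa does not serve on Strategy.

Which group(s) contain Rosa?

Rosa: Planning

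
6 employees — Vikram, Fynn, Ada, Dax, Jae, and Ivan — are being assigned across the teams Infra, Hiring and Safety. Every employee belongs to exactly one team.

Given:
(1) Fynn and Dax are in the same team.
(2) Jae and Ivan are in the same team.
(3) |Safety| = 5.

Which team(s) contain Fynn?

Fynn: Safety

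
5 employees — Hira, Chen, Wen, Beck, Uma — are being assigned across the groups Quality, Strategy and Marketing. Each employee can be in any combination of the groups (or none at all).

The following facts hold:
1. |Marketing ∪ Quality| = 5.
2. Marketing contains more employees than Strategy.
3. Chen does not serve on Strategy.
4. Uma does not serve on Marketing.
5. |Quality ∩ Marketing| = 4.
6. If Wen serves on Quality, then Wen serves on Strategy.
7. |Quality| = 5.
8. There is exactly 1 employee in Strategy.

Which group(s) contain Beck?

Beck: Marketing, Quality

From (3): Chen ∉ Strategy.
From (4): Uma ∉ Marketing.
(7): only 5 candidates remain for Quality, so all are in.
(6): Wen ∈ Strategy.
(8): Strategy already has 1, so the rest are out.
Suppose Beck ∉ Marketing: no assignment then satisfies all the clues, so Beck ∈ Marketing.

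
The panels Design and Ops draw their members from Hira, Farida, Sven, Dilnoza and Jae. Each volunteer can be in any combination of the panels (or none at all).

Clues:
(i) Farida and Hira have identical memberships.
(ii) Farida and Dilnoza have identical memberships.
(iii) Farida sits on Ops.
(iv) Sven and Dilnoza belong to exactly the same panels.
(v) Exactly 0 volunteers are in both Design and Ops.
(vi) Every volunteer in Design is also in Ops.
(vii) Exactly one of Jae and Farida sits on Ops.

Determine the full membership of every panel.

Design = {}; Ops = {Dilnoza, Farida, Hira, Sven}

From (iii): Farida ∈ Ops.
(i): Hira matches Farida: Hira ∈ Ops.
(ii): Dilnoza matches Farida: Dilnoza ∈ Ops.
(iv): Sven matches Dilnoza: Sven ∈ Ops.
(vii) (exactly one): Jae ∉ Ops.
(vi) contrapositive: Jae ∉ Design.
Suppose Hira ∈ Design: no assignment then satisfies all the clues, so Hira ∉ Design.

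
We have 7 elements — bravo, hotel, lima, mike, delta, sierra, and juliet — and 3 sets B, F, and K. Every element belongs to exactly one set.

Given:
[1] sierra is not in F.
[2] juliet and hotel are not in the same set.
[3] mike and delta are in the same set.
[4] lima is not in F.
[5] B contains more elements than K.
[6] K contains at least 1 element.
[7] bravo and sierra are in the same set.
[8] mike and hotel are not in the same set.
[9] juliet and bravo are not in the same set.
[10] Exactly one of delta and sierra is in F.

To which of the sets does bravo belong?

From (1): sierra ∉ F.
From (4): lima ∉ F.
(7): bravo matches sierra: bravo ∉ F.
(10) (exactly one): delta ∈ F.
(3): mike matches delta: mike ∉ B.
(3): mike matches delta: mike ∈ F.
(8): hotel ∉ F.
Suppose bravo ∉ B: no assignment then satisfies all the clues, so bravo ∈ B.

bravo: B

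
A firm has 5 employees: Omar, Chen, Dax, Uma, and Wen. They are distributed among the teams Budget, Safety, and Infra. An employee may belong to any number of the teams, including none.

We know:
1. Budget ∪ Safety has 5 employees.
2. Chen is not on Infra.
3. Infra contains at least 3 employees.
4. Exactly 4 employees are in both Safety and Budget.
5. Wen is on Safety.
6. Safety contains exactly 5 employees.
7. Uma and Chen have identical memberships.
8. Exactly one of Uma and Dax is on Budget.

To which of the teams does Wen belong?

Wen: Budget, Infra, Safety

From (2): Chen ∉ Infra.
From (5): Wen ∈ Safety.
(6): only 5 candidates remain for Safety, so all are in.
(7): Uma matches Chen: Uma ∉ Infra.
(3): only 3 candidates remain for Infra, so all are in.
Suppose Wen ∉ Budget: no assignment then satisfies all the clues, so Wen ∈ Budget.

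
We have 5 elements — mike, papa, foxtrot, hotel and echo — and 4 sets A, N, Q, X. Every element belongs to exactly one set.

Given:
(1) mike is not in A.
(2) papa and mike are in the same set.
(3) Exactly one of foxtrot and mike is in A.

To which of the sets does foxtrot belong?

From (1): mike ∉ A.
(2): papa matches mike: papa ∉ A.
(3) (exactly one): foxtrot ∈ A.

foxtrot: A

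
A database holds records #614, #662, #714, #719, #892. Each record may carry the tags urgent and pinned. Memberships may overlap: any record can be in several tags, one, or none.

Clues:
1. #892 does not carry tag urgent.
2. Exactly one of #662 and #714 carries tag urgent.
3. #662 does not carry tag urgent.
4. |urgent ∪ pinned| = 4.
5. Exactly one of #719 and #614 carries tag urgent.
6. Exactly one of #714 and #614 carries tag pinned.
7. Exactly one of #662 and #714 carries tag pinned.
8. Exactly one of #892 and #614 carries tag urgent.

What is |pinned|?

From (1): #892 ∉ urgent.
From (3): #662 ∉ urgent.
(2) (exactly one): #714 ∈ urgent.
(8) (exactly one): #614 ∈ urgent.
(5) (exactly one): #719 ∉ urgent.

3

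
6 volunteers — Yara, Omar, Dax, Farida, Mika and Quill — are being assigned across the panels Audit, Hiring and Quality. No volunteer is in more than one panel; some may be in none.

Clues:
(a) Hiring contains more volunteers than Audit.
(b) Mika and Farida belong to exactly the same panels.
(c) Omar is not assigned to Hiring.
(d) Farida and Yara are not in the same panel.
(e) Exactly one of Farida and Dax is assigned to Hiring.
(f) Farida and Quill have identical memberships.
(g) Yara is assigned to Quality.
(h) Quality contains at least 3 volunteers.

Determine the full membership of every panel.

Audit = {}; Hiring = {Farida, Mika, Quill}; Quality = {Dax, Omar, Yara}

From (c): Omar ∉ Hiring.
From (g): Yara ∈ Quality.
(d): Farida ∉ Quality.
(f): Quill matches Farida: Quill ∉ Quality.
(b): Mika matches Farida: Mika ∉ Quality.
(h): only 3 candidates remain for Quality, so all are in.
(e) (exactly one): Farida ∈ Hiring.
(f): Quill matches Farida: Quill ∉ Audit.
(f): Quill matches Farida: Quill ∈ Hiring.
(b): Mika matches Farida: Mika ∉ Audit.
(b): Mika matches Farida: Mika ∈ Hiring.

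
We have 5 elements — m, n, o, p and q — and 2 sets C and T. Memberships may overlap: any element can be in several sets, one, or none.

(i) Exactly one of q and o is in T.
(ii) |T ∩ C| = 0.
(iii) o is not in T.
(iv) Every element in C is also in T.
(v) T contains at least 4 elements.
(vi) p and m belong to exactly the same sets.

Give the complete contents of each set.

C = {}; T = {m, n, p, q}

From (iii): o ∉ T.
(i) (exactly one): q ∈ T.
(iv) contrapositive: o ∉ C.
(v): only 4 candidates remain for T, so all are in.
Suppose m ∈ C: no assignment then satisfies all the clues, so m ∉ C.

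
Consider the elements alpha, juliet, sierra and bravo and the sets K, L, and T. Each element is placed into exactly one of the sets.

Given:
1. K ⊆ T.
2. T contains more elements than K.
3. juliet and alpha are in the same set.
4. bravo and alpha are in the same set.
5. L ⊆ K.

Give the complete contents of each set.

K = {}; L = {}; T = {alpha, bravo, juliet, sierra}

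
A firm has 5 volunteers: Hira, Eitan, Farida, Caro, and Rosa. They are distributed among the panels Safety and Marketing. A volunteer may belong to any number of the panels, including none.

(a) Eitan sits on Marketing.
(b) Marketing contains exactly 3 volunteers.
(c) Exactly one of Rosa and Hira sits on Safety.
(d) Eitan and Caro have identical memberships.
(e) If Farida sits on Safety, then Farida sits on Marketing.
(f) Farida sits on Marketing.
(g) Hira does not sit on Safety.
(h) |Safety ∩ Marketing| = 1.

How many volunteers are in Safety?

2

From (a): Eitan ∈ Marketing.
From (f): Farida ∈ Marketing.
From (g): Hira ∉ Safety.
(c) (exactly one): Rosa ∈ Safety.
(d): Caro matches Eitan: Caro ∈ Marketing.
(b): Marketing already has 3, so the rest are out.
Suppose Eitan ∈ Safety: no assignment then satisfies all the clues, so Eitan ∉ Safety.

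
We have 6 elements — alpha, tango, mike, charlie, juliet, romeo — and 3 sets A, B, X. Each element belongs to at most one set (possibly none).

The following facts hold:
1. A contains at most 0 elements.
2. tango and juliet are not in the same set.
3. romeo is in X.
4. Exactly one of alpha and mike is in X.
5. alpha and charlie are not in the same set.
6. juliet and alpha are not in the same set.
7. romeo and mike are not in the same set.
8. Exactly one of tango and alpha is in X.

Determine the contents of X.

From (3): romeo ∈ X.
(1): A already has 0, so the rest are out.
(7): mike ∉ X.
(4) (exactly one): alpha ∈ X.
(5): charlie ∉ X.
(6): juliet ∉ X.
(8) (exactly one): tango ∉ X.

X = {alpha, romeo}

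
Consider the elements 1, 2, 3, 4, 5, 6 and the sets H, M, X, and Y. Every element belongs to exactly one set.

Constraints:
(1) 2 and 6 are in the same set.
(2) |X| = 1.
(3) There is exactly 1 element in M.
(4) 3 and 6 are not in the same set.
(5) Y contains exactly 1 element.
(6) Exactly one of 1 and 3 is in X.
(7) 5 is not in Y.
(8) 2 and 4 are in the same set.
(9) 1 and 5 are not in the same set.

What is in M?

M = {5}

From (7): 5 ∉ Y.
Suppose 1 ∈ M: no assignment then satisfies all the clues, so 1 ∉ M.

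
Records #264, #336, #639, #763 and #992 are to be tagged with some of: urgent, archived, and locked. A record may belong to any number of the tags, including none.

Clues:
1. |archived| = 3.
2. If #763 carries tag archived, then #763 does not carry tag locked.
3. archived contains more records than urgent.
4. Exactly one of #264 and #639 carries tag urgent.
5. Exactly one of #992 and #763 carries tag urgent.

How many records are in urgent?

2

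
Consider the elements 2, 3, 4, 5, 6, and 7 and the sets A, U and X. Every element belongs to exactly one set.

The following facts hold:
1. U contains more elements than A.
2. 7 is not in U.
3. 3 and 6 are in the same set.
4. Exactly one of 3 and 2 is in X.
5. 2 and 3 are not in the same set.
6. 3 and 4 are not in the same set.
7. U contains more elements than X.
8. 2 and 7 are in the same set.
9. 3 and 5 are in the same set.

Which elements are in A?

From (2): 7 ∉ U.
(8): 2 matches 7: 2 ∉ U.
Suppose 2 ∈ A: no assignment then satisfies all the clues, so 2 ∉ A.

A = {4}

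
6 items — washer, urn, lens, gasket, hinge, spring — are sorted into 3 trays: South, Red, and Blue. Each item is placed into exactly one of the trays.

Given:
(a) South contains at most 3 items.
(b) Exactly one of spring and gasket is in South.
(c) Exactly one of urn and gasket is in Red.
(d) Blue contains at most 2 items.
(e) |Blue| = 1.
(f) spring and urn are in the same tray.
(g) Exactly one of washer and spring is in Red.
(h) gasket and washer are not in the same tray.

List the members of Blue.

Blue = {washer}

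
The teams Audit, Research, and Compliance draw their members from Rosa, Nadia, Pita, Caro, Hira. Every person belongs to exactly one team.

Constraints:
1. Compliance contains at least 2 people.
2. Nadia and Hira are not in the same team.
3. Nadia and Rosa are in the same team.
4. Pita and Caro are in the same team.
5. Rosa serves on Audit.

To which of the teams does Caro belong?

Caro: Compliance

From (5): Rosa ∈ Audit.
(3): Nadia matches Rosa: Nadia ∈ Audit.
(2): Hira ∉ Audit.
Suppose Caro ∈ Audit: no assignment then satisfies all the clues, so Caro ∉ Audit.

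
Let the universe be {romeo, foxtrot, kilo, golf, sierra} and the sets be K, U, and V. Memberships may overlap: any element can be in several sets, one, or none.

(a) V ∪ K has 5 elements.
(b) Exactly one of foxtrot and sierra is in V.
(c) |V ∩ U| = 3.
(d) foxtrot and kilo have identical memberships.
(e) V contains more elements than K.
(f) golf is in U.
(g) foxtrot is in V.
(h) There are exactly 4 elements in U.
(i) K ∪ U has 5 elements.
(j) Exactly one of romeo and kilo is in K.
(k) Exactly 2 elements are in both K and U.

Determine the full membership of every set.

K = {golf, romeo, sierra}; U = {foxtrot, golf, kilo, sierra}; V = {foxtrot, golf, kilo, romeo}

From (f): golf ∈ U.
From (g): foxtrot ∈ V.
(b) (exactly one): sierra ∉ V.
(d): kilo matches foxtrot: kilo ∈ V.
Suppose romeo ∉ K: no assignment then satisfies all the clues, so romeo ∈ K.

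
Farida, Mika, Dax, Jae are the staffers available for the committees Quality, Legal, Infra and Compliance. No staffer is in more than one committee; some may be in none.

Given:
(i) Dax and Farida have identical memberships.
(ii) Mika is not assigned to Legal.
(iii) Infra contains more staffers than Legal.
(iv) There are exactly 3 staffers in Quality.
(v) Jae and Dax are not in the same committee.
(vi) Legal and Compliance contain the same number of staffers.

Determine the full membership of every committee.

Quality = {Dax, Farida, Mika}; Legal = {}; Infra = {Jae}; Compliance = {}

From (ii): Mika ∉ Legal.
Suppose Farida ∉ Quality: no assignment then satisfies all the clues, so Farida ∈ Quality.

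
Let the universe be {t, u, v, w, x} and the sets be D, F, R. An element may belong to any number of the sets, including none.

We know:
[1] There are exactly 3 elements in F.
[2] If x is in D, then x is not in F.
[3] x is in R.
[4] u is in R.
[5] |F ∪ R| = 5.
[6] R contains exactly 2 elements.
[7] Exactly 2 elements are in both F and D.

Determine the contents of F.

F = {t, v, w}

From (3): x ∈ R.
From (4): u ∈ R.
(6): R already has 2, so the rest are out.
Suppose t ∉ F: no assignment then satisfies all the clues, so t ∈ F.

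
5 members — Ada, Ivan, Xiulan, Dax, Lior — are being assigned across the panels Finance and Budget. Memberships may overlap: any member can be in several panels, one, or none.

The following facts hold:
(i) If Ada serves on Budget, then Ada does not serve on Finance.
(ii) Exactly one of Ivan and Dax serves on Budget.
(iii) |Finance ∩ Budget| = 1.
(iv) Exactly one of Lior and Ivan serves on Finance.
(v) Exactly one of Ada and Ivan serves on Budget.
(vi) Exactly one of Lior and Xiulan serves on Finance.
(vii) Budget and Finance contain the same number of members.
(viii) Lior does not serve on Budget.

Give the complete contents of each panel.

Finance = {Dax, Lior}; Budget = {Ada, Dax}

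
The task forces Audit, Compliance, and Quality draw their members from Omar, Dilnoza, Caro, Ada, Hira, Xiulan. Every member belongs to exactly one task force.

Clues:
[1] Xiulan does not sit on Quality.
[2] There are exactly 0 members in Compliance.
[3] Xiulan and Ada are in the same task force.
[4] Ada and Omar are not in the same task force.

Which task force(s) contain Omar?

From (1): Xiulan ∉ Quality.
(2): Compliance already has 0, so the rest are out.
(3): Ada matches Xiulan: Ada ∉ Quality.
Only one task force left: Ada ∈ Audit.
Only one task force left: Xiulan ∈ Audit.
(4): Omar ∉ Audit.
Only one task force left: Omar ∈ Quality.

Omar: Quality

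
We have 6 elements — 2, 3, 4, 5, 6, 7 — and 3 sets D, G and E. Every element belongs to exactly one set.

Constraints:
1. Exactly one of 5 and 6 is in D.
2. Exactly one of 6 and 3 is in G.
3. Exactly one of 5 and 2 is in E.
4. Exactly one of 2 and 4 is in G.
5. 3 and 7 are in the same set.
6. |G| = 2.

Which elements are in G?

G = {4, 6}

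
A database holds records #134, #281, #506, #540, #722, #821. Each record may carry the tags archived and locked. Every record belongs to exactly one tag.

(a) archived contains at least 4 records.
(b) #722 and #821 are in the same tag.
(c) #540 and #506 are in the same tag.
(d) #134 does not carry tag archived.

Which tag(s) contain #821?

From (d): #134 ∉ archived.
Only one tag left: #134 ∈ locked.
Suppose #821 ∉ archived: no assignment then satisfies all the clues, so #821 ∈ archived.

#821: archived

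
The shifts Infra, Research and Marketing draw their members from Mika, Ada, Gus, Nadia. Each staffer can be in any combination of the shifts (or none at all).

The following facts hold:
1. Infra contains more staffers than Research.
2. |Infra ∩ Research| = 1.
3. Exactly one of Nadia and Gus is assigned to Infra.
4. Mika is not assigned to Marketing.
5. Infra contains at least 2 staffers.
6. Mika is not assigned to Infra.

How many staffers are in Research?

1

From (4): Mika ∉ Marketing.
From (6): Mika ∉ Infra.
Suppose Mika ∈ Research: no assignment then satisfies all the clues, so Mika ∉ Research.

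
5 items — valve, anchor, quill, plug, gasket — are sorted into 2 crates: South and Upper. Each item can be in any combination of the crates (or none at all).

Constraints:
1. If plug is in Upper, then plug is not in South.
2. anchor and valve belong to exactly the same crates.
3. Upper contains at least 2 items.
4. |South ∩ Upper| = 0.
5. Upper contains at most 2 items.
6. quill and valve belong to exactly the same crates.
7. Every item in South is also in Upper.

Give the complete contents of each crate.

South = {}; Upper = {gasket, plug}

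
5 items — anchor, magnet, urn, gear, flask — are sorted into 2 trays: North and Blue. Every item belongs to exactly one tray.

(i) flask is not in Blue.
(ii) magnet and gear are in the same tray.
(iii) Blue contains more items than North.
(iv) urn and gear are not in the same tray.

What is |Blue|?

3

From (i): flask ∉ Blue.
Only one tray left: flask ∈ North.
Suppose anchor ∈ North: no assignment then satisfies all the clues, so anchor ∉ North.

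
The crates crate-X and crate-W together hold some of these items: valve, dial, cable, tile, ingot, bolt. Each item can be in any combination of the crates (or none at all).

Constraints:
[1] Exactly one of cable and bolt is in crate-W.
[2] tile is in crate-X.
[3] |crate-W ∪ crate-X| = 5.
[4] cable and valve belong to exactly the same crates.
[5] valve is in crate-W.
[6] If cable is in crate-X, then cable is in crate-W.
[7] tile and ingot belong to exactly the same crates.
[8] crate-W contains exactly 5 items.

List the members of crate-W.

From (2): tile ∈ crate-X.
From (5): valve ∈ crate-W.
(4): cable matches valve: cable ∈ crate-W.
(7): ingot matches tile: ingot ∈ crate-X.
(1) (exactly one): bolt ∉ crate-W.
(8): only 5 candidates remain for crate-W, so all are in.

crate-W = {cable, dial, ingot, tile, valve}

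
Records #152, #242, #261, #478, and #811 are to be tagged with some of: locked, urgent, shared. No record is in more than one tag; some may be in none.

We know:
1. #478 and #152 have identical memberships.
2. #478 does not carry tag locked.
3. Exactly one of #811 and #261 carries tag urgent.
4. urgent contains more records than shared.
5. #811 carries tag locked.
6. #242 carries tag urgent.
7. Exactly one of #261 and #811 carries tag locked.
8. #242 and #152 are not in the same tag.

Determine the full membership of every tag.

From (2): #478 ∉ locked.
From (5): #811 ∈ locked.
From (6): #242 ∈ urgent.
(1): #152 matches #478: #152 ∉ locked.
(3) (exactly one): #261 ∈ urgent.
(8): #152 ∉ urgent.
(1): #478 matches #152: #478 ∉ urgent.
Suppose #152 ∈ shared: no assignment then satisfies all the clues, so #152 ∉ shared.

locked = {#811}; urgent = {#242, #261}; shared = {}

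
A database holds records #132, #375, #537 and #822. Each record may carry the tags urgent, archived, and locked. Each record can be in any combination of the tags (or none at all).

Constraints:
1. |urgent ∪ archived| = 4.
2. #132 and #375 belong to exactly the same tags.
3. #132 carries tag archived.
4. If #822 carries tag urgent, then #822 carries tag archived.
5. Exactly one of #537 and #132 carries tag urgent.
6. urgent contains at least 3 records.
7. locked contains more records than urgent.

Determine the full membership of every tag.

urgent = {#132, #375, #822}; archived = {#132, #375, #537, #822}; locked = {#132, #375, #537, #822}

From (3): #132 ∈ archived.
(2): #375 matches #132: #375 ∈ archived.
Suppose #132 ∉ urgent: no assignment then satisfies all the clues, so #132 ∈ urgent.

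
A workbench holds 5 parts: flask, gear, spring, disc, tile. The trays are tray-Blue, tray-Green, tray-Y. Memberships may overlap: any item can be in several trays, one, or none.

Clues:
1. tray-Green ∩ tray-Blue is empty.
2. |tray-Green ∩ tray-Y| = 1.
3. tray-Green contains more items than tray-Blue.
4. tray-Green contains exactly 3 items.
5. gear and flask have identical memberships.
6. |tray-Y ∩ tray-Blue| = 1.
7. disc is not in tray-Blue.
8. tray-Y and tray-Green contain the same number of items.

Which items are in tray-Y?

tray-Y = {disc, spring, tile}

From (7): disc ∉ tray-Blue.
Suppose flask ∈ tray-Y: no assignment then satisfies all the clues, so flask ∉ tray-Y.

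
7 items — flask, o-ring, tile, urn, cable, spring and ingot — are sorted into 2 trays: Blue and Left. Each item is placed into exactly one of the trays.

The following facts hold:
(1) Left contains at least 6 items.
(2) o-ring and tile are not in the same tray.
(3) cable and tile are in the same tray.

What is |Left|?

6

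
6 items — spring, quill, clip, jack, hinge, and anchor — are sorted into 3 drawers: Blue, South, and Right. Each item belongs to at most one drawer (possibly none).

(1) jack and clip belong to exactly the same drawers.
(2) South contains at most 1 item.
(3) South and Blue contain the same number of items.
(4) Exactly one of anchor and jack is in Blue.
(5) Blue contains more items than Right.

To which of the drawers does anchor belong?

anchor: Blue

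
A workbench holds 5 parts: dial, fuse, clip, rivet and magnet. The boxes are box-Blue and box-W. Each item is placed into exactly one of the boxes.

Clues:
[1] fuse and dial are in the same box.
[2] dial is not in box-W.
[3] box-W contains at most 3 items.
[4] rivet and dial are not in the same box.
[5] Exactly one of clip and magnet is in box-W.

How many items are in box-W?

2

From (2): dial ∉ box-W.
(1): fuse matches dial: fuse ∉ box-W.
Only one box left: dial ∈ box-Blue.
Only one box left: fuse ∈ box-Blue.
(4): rivet ∉ box-Blue.
Only one box left: rivet ∈ box-W.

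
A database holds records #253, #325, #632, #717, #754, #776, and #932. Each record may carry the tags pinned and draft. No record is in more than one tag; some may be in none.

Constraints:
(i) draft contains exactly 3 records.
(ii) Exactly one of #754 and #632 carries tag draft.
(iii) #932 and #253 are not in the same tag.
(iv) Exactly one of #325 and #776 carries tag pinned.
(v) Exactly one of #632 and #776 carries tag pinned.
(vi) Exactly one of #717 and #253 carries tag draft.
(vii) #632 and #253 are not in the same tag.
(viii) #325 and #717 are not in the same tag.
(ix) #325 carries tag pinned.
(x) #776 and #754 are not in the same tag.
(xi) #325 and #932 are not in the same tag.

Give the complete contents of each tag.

pinned = {#325, #632}; draft = {#717, #754, #932}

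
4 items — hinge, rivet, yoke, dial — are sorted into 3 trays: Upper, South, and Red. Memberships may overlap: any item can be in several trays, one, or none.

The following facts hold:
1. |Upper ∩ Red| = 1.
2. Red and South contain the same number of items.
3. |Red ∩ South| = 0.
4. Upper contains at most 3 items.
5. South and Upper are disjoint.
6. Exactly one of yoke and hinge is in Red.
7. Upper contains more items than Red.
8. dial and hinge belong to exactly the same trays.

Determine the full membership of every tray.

Upper = {dial, hinge, yoke}; South = {rivet}; Red = {yoke}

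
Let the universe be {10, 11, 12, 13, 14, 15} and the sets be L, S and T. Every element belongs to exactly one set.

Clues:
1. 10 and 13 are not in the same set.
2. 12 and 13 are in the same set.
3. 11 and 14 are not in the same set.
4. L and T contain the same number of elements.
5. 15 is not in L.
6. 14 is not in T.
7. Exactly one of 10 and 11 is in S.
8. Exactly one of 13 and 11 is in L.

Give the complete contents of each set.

L = {12, 13}; S = {10, 14}; T = {11, 15}

From (5): 15 ∉ L.
From (6): 14 ∉ T.
Suppose 10 ∈ L: no assignment then satisfies all the clues, so 10 ∉ L.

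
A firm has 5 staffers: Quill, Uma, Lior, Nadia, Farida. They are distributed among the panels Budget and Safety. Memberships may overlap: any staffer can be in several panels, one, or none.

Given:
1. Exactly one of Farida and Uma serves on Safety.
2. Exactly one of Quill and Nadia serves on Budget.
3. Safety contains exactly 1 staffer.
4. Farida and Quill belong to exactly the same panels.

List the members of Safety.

Safety = {Uma}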